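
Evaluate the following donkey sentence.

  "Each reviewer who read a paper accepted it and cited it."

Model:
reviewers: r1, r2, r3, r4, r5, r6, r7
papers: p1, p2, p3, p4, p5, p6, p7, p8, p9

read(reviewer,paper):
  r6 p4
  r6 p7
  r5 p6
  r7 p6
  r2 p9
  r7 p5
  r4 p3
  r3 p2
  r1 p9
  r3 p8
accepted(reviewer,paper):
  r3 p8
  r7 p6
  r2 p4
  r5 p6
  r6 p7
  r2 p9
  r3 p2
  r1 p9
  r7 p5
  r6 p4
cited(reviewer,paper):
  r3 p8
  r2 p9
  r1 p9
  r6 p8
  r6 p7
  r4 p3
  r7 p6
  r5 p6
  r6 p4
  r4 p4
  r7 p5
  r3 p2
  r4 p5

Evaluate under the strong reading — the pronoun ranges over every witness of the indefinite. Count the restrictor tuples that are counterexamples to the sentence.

"it" takes "a paper" as antecedent — a donkey pronoun bound across the clause boundary.
Strong reading: for every (r,p) with read(r,p), accepted(r,p) ∧ cited(r,p).
Restrictor pairs: (r1,p9) ✓  (r2,p9) ✓  (r3,p2) ✓  (r3,p8) ✓  (r4,p3) ✗  (r5,p6) ✓  (r6,p4) ✓  (r6,p7) ✓  (r7,p5) ✓  (r7,p6) ✓
Counterexamples (restrictor pairs failing the scope): 1.

1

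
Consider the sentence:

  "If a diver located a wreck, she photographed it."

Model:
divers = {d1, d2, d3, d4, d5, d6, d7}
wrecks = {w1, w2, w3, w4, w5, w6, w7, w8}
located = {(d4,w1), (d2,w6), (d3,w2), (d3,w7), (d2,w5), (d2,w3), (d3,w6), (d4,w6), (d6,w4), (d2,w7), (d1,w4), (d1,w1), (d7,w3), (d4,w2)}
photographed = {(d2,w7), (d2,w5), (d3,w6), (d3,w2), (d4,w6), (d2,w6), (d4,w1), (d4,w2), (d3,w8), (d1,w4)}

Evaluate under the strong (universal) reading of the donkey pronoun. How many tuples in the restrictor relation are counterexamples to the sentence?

5

"it" takes "a wreck" as antecedent — a donkey pronoun bound across the clause boundary.
Strong reading: for every (d,w) with located(d,w), photographed(d,w).
Restrictor pairs: (d1,w1) ✗  (d1,w4) ✓  (d2,w3) ✗  (d2,w5) ✓  (d2,w6) ✓  (d2,w7) ✓  (d3,w2) ✓  (d3,w6) ✓  (d3,w7) ✗  (d4,w1) ✓  (d4,w2) ✓  (d4,w6) ✓  (d6,w4) ✗  (d7,w3) ✗
Counterexamples (restrictor pairs failing the scope): 5.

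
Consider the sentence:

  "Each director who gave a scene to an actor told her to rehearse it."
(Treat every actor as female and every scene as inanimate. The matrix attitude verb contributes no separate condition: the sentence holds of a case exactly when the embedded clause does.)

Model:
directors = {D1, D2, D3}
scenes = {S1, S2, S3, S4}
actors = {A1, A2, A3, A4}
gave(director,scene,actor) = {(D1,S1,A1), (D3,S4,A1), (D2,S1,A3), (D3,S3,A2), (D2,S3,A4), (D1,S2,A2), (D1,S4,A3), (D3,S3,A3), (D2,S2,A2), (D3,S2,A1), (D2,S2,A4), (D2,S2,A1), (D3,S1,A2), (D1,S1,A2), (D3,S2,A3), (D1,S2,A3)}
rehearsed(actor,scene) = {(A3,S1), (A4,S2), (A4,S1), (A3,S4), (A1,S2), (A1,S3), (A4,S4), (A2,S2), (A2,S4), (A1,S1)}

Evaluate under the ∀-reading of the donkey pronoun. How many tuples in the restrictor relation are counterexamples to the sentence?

"her" takes "an actor" as antecedent and "it" takes "a scene"; both are donkey pronouns co-varying with the restrictor.
Strong reading: for every (d,s,a) with gave(d,s,a), rehearsed(a,s).
Restrictor triples: (D1,S1,A1)→rehearsed(A1,S1) ✓  (D1,S1,A2)→rehearsed(A2,S1) ✗  (D1,S2,A2)→rehearsed(A2,S2) ✓  (D1,S2,A3)→rehearsed(A3,S2) ✗  (D1,S4,A3)→rehearsed(A3,S4) ✓  (D2,S1,A3)→rehearsed(A3,S1) ✓  (D2,S2,A1)→rehearsed(A1,S2) ✓  (D2,S2,A2)→rehearsed(A2,S2) ✓  (D2,S2,A4)→rehearsed(A4,S2) ✓  (D2,S3,A4)→rehearsed(A4,S3) ✗  (D3,S1,A2)→rehearsed(A2,S1) ✗  (D3,S2,A1)→rehearsed(A1,S2) ✓  (D3,S2,A3)→rehearsed(A3,S2) ✗  (D3,S3,A2)→rehearsed(A2,S3) ✗  (D3,S3,A3)→rehearsed(A3,S3) ✗  (D3,S4,A1)→rehearsed(A1,S4) ✗
Counterexamples (restrictor triples failing the scope): 8.

8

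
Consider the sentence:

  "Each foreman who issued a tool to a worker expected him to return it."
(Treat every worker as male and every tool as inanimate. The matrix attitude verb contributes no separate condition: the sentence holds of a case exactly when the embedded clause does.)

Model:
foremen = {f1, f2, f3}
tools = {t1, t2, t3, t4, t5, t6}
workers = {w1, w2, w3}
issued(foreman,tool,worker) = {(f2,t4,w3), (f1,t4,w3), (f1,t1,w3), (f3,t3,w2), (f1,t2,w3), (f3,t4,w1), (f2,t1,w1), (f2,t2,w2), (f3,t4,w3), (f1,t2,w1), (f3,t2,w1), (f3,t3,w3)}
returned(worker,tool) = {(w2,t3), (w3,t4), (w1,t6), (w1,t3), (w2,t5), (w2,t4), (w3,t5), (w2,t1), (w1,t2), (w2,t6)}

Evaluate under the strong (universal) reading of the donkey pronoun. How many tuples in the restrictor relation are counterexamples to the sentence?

"him" takes "a worker" as antecedent and "it" takes "a tool"; both are donkey pronouns co-varying with the restrictor.
Strong reading: for every (f,t,w) with issued(f,t,w), returned(w,t).
Restrictor triples: (f1,t1,w3)→returned(w3,t1) ✗  (f1,t2,w1)→returned(w1,t2) ✓  (f1,t2,w3)→returned(w3,t2) ✗  (f1,t4,w3)→returned(w3,t4) ✓  (f2,t1,w1)→returned(w1,t1) ✗  (f2,t2,w2)→returned(w2,t2) ✗  (f2,t4,w3)→returned(w3,t4) ✓  (f3,t2,w1)→returned(w1,t2) ✓  (f3,t3,w2)→returned(w2,t3) ✓  (f3,t3,w3)→returned(w3,t3) ✗  (f3,t4,w1)→returned(w1,t4) ✗  (f3,t4,w3)→returned(w3,t4) ✓
Counterexamples (restrictor triples failing the scope): 6.

6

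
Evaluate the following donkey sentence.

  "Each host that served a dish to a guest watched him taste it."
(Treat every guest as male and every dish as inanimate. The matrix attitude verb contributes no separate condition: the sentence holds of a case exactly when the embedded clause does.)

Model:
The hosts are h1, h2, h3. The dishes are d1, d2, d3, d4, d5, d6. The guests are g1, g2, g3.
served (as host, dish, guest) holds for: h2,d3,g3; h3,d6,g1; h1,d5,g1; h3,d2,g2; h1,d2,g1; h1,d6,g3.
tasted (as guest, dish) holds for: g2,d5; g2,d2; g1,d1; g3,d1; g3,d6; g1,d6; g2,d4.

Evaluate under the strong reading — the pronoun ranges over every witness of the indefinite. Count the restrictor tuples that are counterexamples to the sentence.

3

"him" takes "a guest" as antecedent and "it" takes "a dish"; both are donkey pronouns co-varying with the restrictor.
Strong reading: for every (h,d,g) with served(h,d,g), tasted(g,d).
Restrictor triples: (h1,d2,g1)→tasted(g1,d2) ✗  (h1,d5,g1)→tasted(g1,d5) ✗  (h1,d6,g3)→tasted(g3,d6) ✓  (h2,d3,g3)→tasted(g3,d3) ✗  (h3,d2,g2)→tasted(g2,d2) ✓  (h3,d6,g1)→tasted(g1,d6) ✓
Counterexamples (restrictor triples failing the scope): 3.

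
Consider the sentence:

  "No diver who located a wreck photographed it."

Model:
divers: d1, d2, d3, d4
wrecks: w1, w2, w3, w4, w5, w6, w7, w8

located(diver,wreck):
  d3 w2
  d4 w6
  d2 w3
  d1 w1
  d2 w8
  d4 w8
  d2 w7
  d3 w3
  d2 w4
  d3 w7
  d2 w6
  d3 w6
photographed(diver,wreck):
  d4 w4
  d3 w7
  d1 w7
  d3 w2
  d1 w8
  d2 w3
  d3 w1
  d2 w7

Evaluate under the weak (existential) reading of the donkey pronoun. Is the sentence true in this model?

"it" takes "a wreck" as antecedent — a donkey pronoun bound across the clause boundary.
Truth condition: for no (d,w) with located(d,w) does photographed(d,w) hold.
Restrictor pairs — does the scope hold? (d1,w1):fails  (d2,w3):holds  (d2,w4):fails  (d2,w6):fails  (d2,w7):holds  (d2,w8):fails  (d3,w2):holds  (d3,w3):fails  (d3,w6):fails  (d3,w7):holds  (d4,w6):fails  (d4,w8):fails
Scope holds for 4 pair(s), so the sentence is false.

False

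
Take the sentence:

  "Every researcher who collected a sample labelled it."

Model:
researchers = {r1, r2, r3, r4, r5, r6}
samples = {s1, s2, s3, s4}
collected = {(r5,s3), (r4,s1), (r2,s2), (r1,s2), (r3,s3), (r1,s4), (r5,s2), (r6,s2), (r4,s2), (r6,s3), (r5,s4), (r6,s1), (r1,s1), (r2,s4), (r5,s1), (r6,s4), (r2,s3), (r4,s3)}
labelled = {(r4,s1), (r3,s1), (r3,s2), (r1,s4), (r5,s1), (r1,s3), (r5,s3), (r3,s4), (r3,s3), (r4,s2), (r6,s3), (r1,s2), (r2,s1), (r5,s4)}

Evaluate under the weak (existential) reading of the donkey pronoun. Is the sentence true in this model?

False

"it" takes "a sample" as antecedent — a donkey pronoun bound across the clause boundary.
Weak reading: every researcher r with some collected-sample has at least one collected-sample s such that labelled(r,s).
Per researcher: r1:✓  r2:✗  r3:✓  r4:✓  r5:✓  r6:✓
r2 has no witness among its collected-samples.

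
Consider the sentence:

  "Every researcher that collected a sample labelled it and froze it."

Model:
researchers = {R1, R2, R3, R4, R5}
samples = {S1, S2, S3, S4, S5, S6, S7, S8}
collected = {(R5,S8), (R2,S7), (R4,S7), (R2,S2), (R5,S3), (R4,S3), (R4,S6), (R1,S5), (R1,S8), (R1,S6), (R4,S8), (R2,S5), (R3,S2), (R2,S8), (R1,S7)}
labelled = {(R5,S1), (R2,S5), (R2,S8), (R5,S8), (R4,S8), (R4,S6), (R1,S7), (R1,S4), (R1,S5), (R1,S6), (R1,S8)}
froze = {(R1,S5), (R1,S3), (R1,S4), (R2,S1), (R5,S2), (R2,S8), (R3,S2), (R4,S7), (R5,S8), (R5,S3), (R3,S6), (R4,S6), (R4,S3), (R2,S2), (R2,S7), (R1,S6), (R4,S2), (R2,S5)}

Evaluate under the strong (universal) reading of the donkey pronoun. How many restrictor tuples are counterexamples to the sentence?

"it" takes "a sample" as antecedent — a donkey pronoun bound across the clause boundary.
Strong reading: for every (r,s) with collected(r,s), labelled(r,s) ∧ froze(r,s).
Restrictor pairs: (R1,S5) ✓  (R1,S6) ✓  (R1,S7) ✗  (R1,S8) ✗  (R2,S2) ✗  (R2,S5) ✓  (R2,S7) ✗  (R2,S8) ✓  (R3,S2) ✗  (R4,S3) ✗  (R4,S6) ✓  (R4,S7) ✗  (R4,S8) ✗  (R5,S3) ✗  (R5,S8) ✓
Counterexamples (restrictor pairs failing the scope): 9.

9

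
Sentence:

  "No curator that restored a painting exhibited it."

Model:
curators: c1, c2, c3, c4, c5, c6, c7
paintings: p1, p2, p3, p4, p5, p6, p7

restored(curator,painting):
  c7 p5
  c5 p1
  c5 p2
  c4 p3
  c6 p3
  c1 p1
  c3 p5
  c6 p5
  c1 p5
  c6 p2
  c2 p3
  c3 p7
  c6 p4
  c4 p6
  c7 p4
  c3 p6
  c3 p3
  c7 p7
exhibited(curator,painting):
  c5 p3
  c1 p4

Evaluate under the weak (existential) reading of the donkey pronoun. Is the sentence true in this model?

"it" takes "a painting" as antecedent — a donkey pronoun bound across the clause boundary.
Truth condition: for no (c,p) with restored(c,p) does exhibited(c,p) hold.
Restrictor pairs — does the scope hold? (c1,p1):fails  (c1,p5):fails  (c2,p3):fails  (c3,p3):fails  (c3,p5):fails  (c3,p6):fails  (c3,p7):fails  (c4,p3):fails  (c4,p6):fails  (c5,p1):fails  (c5,p2):fails  (c6,p2):fails  (c6,p3):fails  (c6,p4):fails  (c6,p5):fails  (c7,p4):fails  (c7,p5):fails  (c7,p7):fails
Scope holds for no restrictor pair, so the sentence is true.

True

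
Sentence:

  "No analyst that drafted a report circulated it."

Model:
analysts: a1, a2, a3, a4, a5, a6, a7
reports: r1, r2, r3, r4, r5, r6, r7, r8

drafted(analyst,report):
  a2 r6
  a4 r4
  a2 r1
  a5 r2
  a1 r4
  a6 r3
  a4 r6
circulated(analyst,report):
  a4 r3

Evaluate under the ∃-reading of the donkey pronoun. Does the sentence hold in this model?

"it" takes "a report" as antecedent — a donkey pronoun bound across the clause boundary.
Truth condition: for no (a,r) with drafted(a,r) does circulated(a,r) hold.
Restrictor pairs — does the scope hold? (a1,r4):fails  (a2,r1):fails  (a2,r6):fails  (a4,r4):fails  (a4,r6):fails  (a5,r2):fails  (a6,r3):fails
Scope holds for no restrictor pair, so the sentence is true.

True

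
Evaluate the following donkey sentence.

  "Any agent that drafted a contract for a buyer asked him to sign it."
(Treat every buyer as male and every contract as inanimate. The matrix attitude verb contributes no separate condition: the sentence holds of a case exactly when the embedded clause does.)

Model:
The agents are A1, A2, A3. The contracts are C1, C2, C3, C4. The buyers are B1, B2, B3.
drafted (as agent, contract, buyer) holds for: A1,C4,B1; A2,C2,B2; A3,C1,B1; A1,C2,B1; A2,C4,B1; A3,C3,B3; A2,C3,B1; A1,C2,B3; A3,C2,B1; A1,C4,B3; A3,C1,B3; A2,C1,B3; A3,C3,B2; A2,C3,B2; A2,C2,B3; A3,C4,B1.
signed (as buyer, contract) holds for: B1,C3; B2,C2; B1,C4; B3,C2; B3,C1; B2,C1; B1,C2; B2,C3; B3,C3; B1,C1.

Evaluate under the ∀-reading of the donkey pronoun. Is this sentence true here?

"him" takes "a buyer" as antecedent and "it" takes "a contract"; both are donkey pronouns co-varying with the restrictor.
Strong reading: for every (a,c,b) with drafted(a,c,b), signed(b,c).
Restrictor triples: (A1,C2,B1)→signed(B1,C2) ✓  (A1,C2,B3)→signed(B3,C2) ✓  (A1,C4,B1)→signed(B1,C4) ✓  (A1,C4,B3)→signed(B3,C4) ✗  (A2,C1,B3)→signed(B3,C1) ✓  (A2,C2,B2)→signed(B2,C2) ✓  (A2,C2,B3)→signed(B3,C2) ✓  (A2,C3,B1)→signed(B1,C3) ✓  (A2,C3,B2)→signed(B2,C3) ✓  (A2,C4,B1)→signed(B1,C4) ✓  (A3,C1,B1)→signed(B1,C1) ✓  (A3,C1,B3)→signed(B3,C1) ✓  (A3,C2,B1)→signed(B1,C2) ✓  (A3,C3,B2)→signed(B2,C3) ✓  (A3,C3,B3)→signed(B3,C3) ✓  (A3,C4,B1)→signed(B1,C4) ✓
Counterexample: (A1,C4,B3) — signed(B3,C4) does not hold.

False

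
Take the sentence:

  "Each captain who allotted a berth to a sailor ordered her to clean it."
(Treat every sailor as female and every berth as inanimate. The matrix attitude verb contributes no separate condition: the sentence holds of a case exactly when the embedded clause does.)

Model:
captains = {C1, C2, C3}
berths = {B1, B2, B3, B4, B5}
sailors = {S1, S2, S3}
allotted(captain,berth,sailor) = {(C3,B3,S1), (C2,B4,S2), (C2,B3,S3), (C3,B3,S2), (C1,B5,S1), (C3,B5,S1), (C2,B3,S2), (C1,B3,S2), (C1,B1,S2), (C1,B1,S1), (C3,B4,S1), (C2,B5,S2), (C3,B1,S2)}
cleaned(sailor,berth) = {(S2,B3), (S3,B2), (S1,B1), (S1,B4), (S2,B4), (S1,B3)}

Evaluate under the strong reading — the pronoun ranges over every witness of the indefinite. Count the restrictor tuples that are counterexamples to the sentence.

"her" takes "a sailor" as antecedent and "it" takes "a berth"; both are donkey pronouns co-varying with the restrictor.
Strong reading: for every (c,b,s) with allotted(c,b,s), cleaned(s,b).
Restrictor triples: (C1,B1,S1)→cleaned(S1,B1) ✓  (C1,B1,S2)→cleaned(S2,B1) ✗  (C1,B3,S2)→cleaned(S2,B3) ✓  (C1,B5,S1)→cleaned(S1,B5) ✗  (C2,B3,S2)→cleaned(S2,B3) ✓  (C2,B3,S3)→cleaned(S3,B3) ✗  (C2,B4,S2)→cleaned(S2,B4) ✓  (C2,B5,S2)→cleaned(S2,B5) ✗  (C3,B1,S2)→cleaned(S2,B1) ✗  (C3,B3,S1)→cleaned(S1,B3) ✓  (C3,B3,S2)→cleaned(S2,B3) ✓  (C3,B4,S1)→cleaned(S1,B4) ✓  (C3,B5,S1)→cleaned(S1,B5) ✗
Counterexamples (restrictor triples failing the scope): 6.

6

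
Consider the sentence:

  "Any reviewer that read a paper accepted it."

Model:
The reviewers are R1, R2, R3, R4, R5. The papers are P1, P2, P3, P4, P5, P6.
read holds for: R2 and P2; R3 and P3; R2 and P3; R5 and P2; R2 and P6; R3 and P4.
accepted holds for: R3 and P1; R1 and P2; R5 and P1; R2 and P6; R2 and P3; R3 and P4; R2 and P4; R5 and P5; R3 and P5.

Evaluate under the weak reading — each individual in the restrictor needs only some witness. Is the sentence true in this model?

False

"it" takes "a paper" as antecedent — a donkey pronoun bound across the clause boundary.
Weak reading: every reviewer r with some read-paper has at least one read-paper p such that accepted(r,p).
Per reviewer: R2:✓  R3:✓  R5:✗
R5 has no witness among its read-papers.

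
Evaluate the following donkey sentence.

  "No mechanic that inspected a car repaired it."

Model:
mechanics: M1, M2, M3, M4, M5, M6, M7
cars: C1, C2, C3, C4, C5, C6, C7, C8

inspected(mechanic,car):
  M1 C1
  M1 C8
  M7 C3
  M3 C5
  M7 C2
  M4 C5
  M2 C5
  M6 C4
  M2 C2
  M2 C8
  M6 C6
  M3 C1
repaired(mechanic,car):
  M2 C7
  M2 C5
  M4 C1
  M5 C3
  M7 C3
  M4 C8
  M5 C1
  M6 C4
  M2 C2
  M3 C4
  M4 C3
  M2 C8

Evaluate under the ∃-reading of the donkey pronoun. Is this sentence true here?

"it" takes "a car" as antecedent — a donkey pronoun bound across the clause boundary.
Truth condition: for no (m,c) with inspected(m,c) does repaired(m,c) hold.
Restrictor pairs — does the scope hold? (M1,C1):fails  (M1,C8):fails  (M2,C2):holds  (M2,C5):holds  (M2,C8):holds  (M3,C1):fails  (M3,C5):fails  (M4,C5):fails  (M6,C4):holds  (M6,C6):fails  (M7,C2):fails  (M7,C3):holds
Scope holds for 5 pair(s), so the sentence is false.

False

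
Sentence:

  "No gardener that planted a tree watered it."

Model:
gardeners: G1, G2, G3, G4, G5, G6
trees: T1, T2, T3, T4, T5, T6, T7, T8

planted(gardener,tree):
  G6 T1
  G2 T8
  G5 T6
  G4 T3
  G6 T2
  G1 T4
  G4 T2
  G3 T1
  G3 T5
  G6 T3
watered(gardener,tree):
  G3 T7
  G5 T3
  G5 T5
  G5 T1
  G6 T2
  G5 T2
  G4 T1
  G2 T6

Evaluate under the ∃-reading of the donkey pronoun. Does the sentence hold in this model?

False

"it" takes "a tree" as antecedent — a donkey pronoun bound across the clause boundary.
Truth condition: for no (g,t) with planted(g,t) does watered(g,t) hold.
Restrictor pairs — does the scope hold? (G1,T4):fails  (G2,T8):fails  (G3,T1):fails  (G3,T5):fails  (G4,T2):fails  (G4,T3):fails  (G5,T6):fails  (G6,T1):fails  (G6,T2):holds  (G6,T3):fails
Scope holds for 1 pair(s), so the sentence is false.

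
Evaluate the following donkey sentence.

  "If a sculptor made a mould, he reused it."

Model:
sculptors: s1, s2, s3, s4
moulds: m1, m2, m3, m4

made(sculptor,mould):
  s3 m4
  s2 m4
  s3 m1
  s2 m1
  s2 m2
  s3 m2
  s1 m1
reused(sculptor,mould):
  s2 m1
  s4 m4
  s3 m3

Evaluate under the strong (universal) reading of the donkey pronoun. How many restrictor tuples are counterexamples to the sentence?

6

"it" takes "a mould" as antecedent — a donkey pronoun bound across the clause boundary.
Strong reading: for every (s,m) with made(s,m), reused(s,m).
Restrictor pairs: (s1,m1) ✗  (s2,m1) ✓  (s2,m2) ✗  (s2,m4) ✗  (s3,m1) ✗  (s3,m2) ✗  (s3,m4) ✗
Counterexamples (restrictor pairs failing the scope): 6.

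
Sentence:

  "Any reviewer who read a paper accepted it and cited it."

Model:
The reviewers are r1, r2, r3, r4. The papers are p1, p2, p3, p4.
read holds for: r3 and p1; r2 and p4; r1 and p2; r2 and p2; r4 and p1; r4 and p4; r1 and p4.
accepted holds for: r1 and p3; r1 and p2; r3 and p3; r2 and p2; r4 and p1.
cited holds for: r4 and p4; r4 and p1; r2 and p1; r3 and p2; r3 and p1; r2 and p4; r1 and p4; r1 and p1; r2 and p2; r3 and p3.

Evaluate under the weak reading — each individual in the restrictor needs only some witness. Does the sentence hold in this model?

False

"it" takes "a paper" as antecedent — a donkey pronoun bound across the clause boundary.
Weak reading: every reviewer r with some read-paper has at least one read-paper p such that accepted(r,p) ∧ cited(r,p).
Per reviewer: r1:✗  r2:✓  r3:✗  r4:✓
r1 has no witness among its read-papers.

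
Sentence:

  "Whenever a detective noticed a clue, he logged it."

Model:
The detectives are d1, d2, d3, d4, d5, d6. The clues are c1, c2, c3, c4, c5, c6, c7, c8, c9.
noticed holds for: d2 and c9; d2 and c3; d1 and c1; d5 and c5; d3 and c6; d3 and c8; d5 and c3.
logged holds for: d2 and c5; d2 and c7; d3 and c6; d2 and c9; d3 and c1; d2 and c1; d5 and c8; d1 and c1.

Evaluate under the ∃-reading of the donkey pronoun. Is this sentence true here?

False

"it" takes "a clue" as antecedent — a donkey pronoun bound across the clause boundary.
Weak reading: every detective d with some noticed-clue has at least one noticed-clue c such that logged(d,c).
Per detective: d1:✓  d2:✓  d3:✓  d5:✗
d5 has no witness among its noticed-clues.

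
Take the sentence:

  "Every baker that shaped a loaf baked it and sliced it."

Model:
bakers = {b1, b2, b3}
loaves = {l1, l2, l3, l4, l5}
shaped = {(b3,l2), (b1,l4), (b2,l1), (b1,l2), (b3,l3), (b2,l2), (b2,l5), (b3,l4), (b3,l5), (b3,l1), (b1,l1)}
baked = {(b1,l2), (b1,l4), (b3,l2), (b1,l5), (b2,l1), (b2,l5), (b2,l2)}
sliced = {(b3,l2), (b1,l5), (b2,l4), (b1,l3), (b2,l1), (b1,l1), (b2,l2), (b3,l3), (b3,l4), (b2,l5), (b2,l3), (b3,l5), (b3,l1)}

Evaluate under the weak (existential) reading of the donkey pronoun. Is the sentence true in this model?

False

"it" takes "a loaf" as antecedent — a donkey pronoun bound across the clause boundary.
Weak reading: every baker b with some shaped-loaf has at least one shaped-loaf l such that baked(b,l) ∧ sliced(b,l).
Per baker: b1:✗  b2:✓  b3:✓
b1 has no witness among its shaped-loaves.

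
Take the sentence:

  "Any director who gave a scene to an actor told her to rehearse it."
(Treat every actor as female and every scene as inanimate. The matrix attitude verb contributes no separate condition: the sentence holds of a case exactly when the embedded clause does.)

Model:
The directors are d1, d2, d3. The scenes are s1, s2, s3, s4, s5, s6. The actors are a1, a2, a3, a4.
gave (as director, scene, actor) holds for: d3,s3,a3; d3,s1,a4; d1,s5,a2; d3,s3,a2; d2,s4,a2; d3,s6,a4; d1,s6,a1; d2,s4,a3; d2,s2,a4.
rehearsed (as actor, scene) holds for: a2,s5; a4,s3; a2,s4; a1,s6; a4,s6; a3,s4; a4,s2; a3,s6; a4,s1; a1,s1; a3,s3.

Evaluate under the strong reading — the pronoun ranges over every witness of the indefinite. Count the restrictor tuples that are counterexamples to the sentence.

"her" takes "an actor" as antecedent and "it" takes "a scene"; both are donkey pronouns co-varying with the restrictor.
Strong reading: for every (d,s,a) with gave(d,s,a), rehearsed(a,s).
Restrictor triples: (d1,s5,a2)→rehearsed(a2,s5) ✓  (d1,s6,a1)→rehearsed(a1,s6) ✓  (d2,s2,a4)→rehearsed(a4,s2) ✓  (d2,s4,a2)→rehearsed(a2,s4) ✓  (d2,s4,a3)→rehearsed(a3,s4) ✓  (d3,s1,a4)→rehearsed(a4,s1) ✓  (d3,s3,a2)→rehearsed(a2,s3) ✗  (d3,s3,a3)→rehearsed(a3,s3) ✓  (d3,s6,a4)→rehearsed(a4,s6) ✓
Counterexamples (restrictor triples failing the scope): 1.

1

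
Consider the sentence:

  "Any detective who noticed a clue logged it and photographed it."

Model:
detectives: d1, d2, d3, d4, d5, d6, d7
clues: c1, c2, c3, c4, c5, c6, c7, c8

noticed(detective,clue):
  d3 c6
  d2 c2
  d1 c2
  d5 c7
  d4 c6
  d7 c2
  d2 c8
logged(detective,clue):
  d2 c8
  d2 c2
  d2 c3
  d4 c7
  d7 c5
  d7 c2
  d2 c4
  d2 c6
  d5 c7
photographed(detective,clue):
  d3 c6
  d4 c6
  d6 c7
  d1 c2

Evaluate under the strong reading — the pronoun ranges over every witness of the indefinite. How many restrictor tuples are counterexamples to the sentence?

7

"it" takes "a clue" as antecedent — a donkey pronoun bound across the clause boundary.
Strong reading: for every (d,c) with noticed(d,c), logged(d,c) ∧ photographed(d,c).
Restrictor pairs: (d1,c2) ✗  (d2,c2) ✗  (d2,c8) ✗  (d3,c6) ✗  (d4,c6) ✗  (d5,c7) ✗  (d7,c2) ✗
Counterexamples (restrictor pairs failing the scope): 7.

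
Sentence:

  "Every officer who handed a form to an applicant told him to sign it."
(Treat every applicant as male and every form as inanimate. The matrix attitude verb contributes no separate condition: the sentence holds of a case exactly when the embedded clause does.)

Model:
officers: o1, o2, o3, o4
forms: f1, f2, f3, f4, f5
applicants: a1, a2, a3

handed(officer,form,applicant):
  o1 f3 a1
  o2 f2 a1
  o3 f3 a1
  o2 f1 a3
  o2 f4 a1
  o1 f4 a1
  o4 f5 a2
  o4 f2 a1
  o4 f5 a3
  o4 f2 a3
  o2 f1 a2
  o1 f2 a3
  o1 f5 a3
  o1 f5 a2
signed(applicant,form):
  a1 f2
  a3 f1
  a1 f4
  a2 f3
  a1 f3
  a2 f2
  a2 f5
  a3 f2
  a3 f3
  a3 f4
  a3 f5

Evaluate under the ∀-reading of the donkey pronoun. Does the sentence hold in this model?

"him" takes "an applicant" as antecedent and "it" takes "a form"; both are donkey pronouns co-varying with the restrictor.
Strong reading: for every (o,f,a) with handed(o,f,a), signed(a,f).
Restrictor triples: (o1,f2,a3)→signed(a3,f2) ✓  (o1,f3,a1)→signed(a1,f3) ✓  (o1,f4,a1)→signed(a1,f4) ✓  (o1,f5,a2)→signed(a2,f5) ✓  (o1,f5,a3)→signed(a3,f5) ✓  (o2,f1,a2)→signed(a2,f1) ✗  (o2,f1,a3)→signed(a3,f1) ✓  (o2,f2,a1)→signed(a1,f2) ✓  (o2,f4,a1)→signed(a1,f4) ✓  (o3,f3,a1)→signed(a1,f3) ✓  (o4,f2,a1)→signed(a1,f2) ✓  (o4,f2,a3)→signed(a3,f2) ✓  (o4,f5,a2)→signed(a2,f5) ✓  (o4,f5,a3)→signed(a3,f5) ✓
Counterexample: (o2,f1,a2) — signed(a2,f1) does not hold.

False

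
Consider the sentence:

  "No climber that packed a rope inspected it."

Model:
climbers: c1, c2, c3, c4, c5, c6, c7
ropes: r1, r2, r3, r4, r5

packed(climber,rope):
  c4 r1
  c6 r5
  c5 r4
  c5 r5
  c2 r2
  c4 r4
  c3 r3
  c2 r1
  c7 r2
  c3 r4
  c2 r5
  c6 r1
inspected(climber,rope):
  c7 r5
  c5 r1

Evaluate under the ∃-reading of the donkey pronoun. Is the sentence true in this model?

True

"it" takes "a rope" as antecedent — a donkey pronoun bound across the clause boundary.
Truth condition: for no (c,r) with packed(c,r) does inspected(c,r) hold.
Restrictor pairs — does the scope hold? (c2,r1):fails  (c2,r2):fails  (c2,r5):fails  (c3,r3):fails  (c3,r4):fails  (c4,r1):fails  (c4,r4):fails  (c5,r4):fails  (c5,r5):fails  (c6,r1):fails  (c6,r5):fails  (c7,r2):fails
Scope holds for no restrictor pair, so the sentence is true.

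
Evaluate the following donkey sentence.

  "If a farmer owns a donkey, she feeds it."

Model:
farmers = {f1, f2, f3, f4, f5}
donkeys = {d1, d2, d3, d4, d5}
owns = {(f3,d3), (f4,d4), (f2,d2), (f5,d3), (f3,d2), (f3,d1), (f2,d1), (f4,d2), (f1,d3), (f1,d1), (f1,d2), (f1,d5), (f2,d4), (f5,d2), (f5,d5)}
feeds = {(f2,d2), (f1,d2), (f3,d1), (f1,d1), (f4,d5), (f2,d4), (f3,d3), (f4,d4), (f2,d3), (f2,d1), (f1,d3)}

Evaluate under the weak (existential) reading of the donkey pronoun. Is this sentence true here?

False

"it" takes "a donkey" as antecedent — a donkey pronoun bound across the clause boundary.
Weak reading: every farmer f with some owns-donkey has at least one owns-donkey d such that feeds(f,d).
Per farmer: f1:✓  f2:✓  f3:✓  f4:✓  f5:✗
f5 has no witness among its owns-donkeys.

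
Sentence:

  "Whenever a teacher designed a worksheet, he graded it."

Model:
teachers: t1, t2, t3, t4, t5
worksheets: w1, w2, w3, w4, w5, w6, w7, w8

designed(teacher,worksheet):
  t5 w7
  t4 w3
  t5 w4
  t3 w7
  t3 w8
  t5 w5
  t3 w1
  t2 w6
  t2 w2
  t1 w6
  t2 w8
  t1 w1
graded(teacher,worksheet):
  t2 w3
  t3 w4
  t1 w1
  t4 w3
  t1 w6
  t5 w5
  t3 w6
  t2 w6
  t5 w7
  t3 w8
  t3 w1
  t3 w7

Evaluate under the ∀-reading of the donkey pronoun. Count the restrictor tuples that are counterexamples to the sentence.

3

"it" takes "a worksheet" as antecedent — a donkey pronoun bound across the clause boundary.
Strong reading: for every (t,w) with designed(t,w), graded(t,w).
Restrictor pairs: (t1,w1) ✓  (t1,w6) ✓  (t2,w2) ✗  (t2,w6) ✓  (t2,w8) ✗  (t3,w1) ✓  (t3,w7) ✓  (t3,w8) ✓  (t4,w3) ✓  (t5,w4) ✗  (t5,w5) ✓  (t5,w7) ✓
Counterexamples (restrictor pairs failing the scope): 3.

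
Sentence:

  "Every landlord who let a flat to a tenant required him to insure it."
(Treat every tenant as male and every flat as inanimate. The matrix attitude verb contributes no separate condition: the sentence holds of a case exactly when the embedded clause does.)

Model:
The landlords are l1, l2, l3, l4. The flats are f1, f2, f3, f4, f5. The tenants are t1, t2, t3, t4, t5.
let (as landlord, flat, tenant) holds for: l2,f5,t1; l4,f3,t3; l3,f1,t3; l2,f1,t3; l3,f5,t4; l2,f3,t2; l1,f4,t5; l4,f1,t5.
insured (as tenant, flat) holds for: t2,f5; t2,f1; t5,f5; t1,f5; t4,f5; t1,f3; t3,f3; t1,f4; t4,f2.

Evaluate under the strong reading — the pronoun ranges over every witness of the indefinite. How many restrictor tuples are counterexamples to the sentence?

"him" takes "a tenant" as antecedent and "it" takes "a flat"; both are donkey pronouns co-varying with the restrictor.
Strong reading: for every (l,f,t) with let(l,f,t), insured(t,f).
Restrictor triples: (l1,f4,t5)→insured(t5,f4) ✗  (l2,f1,t3)→insured(t3,f1) ✗  (l2,f3,t2)→insured(t2,f3) ✗  (l2,f5,t1)→insured(t1,f5) ✓  (l3,f1,t3)→insured(t3,f1) ✗  (l3,f5,t4)→insured(t4,f5) ✓  (l4,f1,t5)→insured(t5,f1) ✗  (l4,f3,t3)→insured(t3,f3) ✓
Counterexamples (restrictor triples failing the scope): 5.

5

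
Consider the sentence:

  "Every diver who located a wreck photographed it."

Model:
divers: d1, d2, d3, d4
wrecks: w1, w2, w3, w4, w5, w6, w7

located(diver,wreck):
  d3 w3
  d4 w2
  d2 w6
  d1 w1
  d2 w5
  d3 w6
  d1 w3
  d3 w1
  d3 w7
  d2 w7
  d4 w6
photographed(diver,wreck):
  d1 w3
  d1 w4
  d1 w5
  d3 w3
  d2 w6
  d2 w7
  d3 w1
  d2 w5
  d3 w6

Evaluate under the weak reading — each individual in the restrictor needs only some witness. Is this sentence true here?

False

"it" takes "a wreck" as antecedent — a donkey pronoun bound across the clause boundary.
Weak reading: every diver d with some located-wreck has at least one located-wreck w such that photographed(d,w).
Per diver: d1:✓  d2:✓  d3:✓  d4:✗
d4 has no witness among its located-wrecks.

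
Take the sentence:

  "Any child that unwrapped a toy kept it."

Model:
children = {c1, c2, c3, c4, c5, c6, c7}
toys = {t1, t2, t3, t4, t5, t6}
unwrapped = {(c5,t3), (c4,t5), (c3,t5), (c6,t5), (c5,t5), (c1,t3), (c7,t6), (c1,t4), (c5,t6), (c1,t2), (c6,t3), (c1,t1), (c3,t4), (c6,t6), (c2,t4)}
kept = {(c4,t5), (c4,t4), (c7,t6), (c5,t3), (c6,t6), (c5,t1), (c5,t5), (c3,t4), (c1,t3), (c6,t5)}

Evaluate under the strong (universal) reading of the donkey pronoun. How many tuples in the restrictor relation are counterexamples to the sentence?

7

"it" takes "a toy" as antecedent — a donkey pronoun bound across the clause boundary.
Strong reading: for every (c,t) with unwrapped(c,t), kept(c,t).
Restrictor pairs: (c1,t1) ✗  (c1,t2) ✗  (c1,t3) ✓  (c1,t4) ✗  (c2,t4) ✗  (c3,t4) ✓  (c3,t5) ✗  (c4,t5) ✓  (c5,t3) ✓  (c5,t5) ✓  (c5,t6) ✗  (c6,t3) ✗  (c6,t5) ✓  (c6,t6) ✓  (c7,t6) ✓
Counterexamples (restrictor pairs failing the scope): 7.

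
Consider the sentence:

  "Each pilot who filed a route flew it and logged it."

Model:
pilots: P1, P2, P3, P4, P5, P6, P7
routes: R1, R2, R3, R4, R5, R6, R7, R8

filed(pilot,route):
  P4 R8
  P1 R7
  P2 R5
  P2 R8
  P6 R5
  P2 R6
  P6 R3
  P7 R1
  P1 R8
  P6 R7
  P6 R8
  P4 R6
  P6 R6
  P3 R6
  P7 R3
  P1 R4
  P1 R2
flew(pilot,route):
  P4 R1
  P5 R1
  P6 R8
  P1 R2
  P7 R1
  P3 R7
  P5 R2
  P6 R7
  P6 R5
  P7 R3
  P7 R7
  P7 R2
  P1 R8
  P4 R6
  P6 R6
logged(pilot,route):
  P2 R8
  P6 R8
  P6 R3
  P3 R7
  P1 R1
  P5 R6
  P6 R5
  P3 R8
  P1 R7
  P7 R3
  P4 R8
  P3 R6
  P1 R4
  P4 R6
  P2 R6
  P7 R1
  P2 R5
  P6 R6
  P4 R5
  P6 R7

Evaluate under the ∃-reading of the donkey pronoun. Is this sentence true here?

"it" takes "a route" as antecedent — a donkey pronoun bound across the clause boundary.
Weak reading: every pilot p with some filed-route has at least one filed-route r such that flew(p,r) ∧ logged(p,r).
Per pilot: P1:✗  P2:✗  P3:✗  P4:✓  P6:✓  P7:✓
P1 has no witness among its filed-routes.

False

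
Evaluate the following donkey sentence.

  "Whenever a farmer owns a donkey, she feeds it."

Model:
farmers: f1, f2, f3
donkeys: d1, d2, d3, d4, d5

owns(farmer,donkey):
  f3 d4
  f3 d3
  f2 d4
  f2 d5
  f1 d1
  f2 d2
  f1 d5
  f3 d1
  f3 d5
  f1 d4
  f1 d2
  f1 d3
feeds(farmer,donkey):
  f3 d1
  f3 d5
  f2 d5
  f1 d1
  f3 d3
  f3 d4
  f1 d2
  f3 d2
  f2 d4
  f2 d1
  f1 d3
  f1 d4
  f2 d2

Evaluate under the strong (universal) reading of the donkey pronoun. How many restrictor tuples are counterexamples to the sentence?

1

"it" takes "a donkey" as antecedent — a donkey pronoun bound across the clause boundary.
Strong reading: for every (f,d) with owns(f,d), feeds(f,d).
Restrictor pairs: (f1,d1) ✓  (f1,d2) ✓  (f1,d3) ✓  (f1,d4) ✓  (f1,d5) ✗  (f2,d2) ✓  (f2,d4) ✓  (f2,d5) ✓  (f3,d1) ✓  (f3,d3) ✓  (f3,d4) ✓  (f3,d5) ✓
Counterexamples (restrictor pairs failing the scope): 1.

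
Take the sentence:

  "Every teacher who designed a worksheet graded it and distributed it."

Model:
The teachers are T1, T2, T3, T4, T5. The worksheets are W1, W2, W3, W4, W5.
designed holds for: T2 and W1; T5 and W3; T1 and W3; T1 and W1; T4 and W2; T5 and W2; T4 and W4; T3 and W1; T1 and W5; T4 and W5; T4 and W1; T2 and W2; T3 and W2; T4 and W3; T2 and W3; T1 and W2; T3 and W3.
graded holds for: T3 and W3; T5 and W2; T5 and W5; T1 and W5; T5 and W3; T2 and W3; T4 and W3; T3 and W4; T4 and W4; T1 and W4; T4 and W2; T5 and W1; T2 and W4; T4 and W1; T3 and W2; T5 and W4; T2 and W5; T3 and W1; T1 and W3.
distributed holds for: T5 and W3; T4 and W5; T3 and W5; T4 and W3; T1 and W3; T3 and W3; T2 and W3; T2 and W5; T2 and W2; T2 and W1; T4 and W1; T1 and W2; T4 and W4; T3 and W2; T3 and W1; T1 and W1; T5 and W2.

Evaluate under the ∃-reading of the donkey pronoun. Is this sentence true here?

True

"it" takes "a worksheet" as antecedent — a donkey pronoun bound across the clause boundary.
Weak reading: every teacher t with some designed-worksheet has at least one designed-worksheet w such that graded(t,w) ∧ distributed(t,w).
Per teacher: T1:✓  T2:✓  T3:✓  T4:✓  T5:✓
Every teacher in the restrictor has a witness.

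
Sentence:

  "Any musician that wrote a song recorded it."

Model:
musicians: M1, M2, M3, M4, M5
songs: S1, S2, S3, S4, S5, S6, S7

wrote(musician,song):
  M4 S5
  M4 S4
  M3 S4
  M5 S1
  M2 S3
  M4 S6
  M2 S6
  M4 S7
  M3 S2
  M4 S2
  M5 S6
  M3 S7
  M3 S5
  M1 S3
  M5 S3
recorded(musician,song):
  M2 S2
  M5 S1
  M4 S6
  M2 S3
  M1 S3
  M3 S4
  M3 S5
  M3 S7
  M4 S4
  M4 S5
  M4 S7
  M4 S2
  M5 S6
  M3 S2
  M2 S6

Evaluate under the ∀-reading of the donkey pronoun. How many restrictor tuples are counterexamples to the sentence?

1

"it" takes "a song" as antecedent — a donkey pronoun bound across the clause boundary.
Strong reading: for every (m,s) with wrote(m,s), recorded(m,s).
Restrictor pairs: (M1,S3) ✓  (M2,S3) ✓  (M2,S6) ✓  (M3,S2) ✓  (M3,S4) ✓  (M3,S5) ✓  (M3,S7) ✓  (M4,S2) ✓  (M4,S4) ✓  (M4,S5) ✓  (M4,S6) ✓  (M4,S7) ✓  (M5,S1) ✓  (M5,S3) ✗  (M5,S6) ✓
Counterexamples (restrictor pairs failing the scope): 1.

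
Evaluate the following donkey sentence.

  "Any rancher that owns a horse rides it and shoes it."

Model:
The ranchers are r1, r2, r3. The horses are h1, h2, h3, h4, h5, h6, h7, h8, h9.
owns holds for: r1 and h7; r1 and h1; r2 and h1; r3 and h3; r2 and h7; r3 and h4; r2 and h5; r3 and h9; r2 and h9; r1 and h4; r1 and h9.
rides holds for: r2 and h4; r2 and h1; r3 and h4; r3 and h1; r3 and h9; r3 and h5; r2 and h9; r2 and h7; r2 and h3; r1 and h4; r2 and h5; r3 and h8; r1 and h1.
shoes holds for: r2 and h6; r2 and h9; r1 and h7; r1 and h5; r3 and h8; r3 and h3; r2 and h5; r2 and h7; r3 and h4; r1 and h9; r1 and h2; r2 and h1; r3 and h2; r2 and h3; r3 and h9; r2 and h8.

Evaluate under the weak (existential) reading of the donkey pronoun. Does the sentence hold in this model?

"it" takes "a horse" as antecedent — a donkey pronoun bound across the clause boundary.
Weak reading: every rancher r with some owns-horse has at least one owns-horse h such that rides(r,h) ∧ shoes(r,h).
Per rancher: r1:✗  r2:✓  r3:✓
r1 has no witness among its owns-horses.

False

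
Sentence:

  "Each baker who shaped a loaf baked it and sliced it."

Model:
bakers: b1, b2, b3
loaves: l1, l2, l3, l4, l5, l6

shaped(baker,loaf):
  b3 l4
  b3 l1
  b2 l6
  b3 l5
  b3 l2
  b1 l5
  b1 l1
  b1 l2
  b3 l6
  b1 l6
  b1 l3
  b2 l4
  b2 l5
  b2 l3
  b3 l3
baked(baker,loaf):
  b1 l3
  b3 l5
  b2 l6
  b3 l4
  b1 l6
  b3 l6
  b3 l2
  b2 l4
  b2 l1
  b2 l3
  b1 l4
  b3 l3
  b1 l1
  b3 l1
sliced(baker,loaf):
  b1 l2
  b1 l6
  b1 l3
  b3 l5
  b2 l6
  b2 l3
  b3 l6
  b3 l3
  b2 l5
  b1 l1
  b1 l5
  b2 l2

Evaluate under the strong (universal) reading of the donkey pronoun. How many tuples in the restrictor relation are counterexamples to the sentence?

"it" takes "a loaf" as antecedent — a donkey pronoun bound across the clause boundary.
Strong reading: for every (b,l) with shaped(b,l), baked(b,l) ∧ sliced(b,l).
Restrictor pairs: (b1,l1) ✓  (b1,l2) ✗  (b1,l3) ✓  (b1,l5) ✗  (b1,l6) ✓  (b2,l3) ✓  (b2,l4) ✗  (b2,l5) ✗  (b2,l6) ✓  (b3,l1) ✗  (b3,l2) ✗  (b3,l3) ✓  (b3,l4) ✗  (b3,l5) ✓  (b3,l6) ✓
Counterexamples (restrictor pairs failing the scope): 7.

7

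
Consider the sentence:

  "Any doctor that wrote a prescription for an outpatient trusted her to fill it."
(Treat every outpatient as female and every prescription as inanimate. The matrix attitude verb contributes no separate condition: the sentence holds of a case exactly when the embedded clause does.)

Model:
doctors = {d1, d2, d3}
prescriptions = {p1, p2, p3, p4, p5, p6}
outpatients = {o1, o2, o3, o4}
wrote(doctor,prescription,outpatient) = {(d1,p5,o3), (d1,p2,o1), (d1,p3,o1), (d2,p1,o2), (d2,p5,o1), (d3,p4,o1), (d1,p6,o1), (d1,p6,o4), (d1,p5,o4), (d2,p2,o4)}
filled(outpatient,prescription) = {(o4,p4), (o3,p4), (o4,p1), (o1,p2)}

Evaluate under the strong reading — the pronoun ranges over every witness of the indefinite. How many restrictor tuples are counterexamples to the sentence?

"her" takes "an outpatient" as antecedent and "it" takes "a prescription"; both are donkey pronouns co-varying with the restrictor.
Strong reading: for every (d,p,o) with wrote(d,p,o), filled(o,p).
Restrictor triples: (d1,p2,o1)→filled(o1,p2) ✓  (d1,p3,o1)→filled(o1,p3) ✗  (d1,p5,o3)→filled(o3,p5) ✗  (d1,p5,o4)→filled(o4,p5) ✗  (d1,p6,o1)→filled(o1,p6) ✗  (d1,p6,o4)→filled(o4,p6) ✗  (d2,p1,o2)→filled(o2,p1) ✗  (d2,p2,o4)→filled(o4,p2) ✗  (d2,p5,o1)→filled(o1,p5) ✗  (d3,p4,o1)→filled(o1,p4) ✗
Counterexamples (restrictor triples failing the scope): 9.

9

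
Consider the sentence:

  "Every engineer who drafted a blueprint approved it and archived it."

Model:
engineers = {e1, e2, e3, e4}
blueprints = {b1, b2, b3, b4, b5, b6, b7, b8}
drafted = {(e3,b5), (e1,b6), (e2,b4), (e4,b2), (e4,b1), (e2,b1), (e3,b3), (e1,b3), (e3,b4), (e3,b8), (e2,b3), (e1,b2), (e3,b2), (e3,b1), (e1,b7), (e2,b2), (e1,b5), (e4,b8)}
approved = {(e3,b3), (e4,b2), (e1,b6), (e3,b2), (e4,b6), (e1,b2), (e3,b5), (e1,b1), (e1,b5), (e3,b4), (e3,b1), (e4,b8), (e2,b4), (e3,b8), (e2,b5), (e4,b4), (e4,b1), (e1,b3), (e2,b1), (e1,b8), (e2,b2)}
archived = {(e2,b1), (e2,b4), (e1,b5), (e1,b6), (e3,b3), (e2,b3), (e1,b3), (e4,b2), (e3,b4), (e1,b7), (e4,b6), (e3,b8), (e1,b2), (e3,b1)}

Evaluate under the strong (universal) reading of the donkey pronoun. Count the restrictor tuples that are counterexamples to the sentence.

"it" takes "a blueprint" as antecedent — a donkey pronoun bound across the clause boundary.
Strong reading: for every (e,b) with drafted(e,b), approved(e,b) ∧ archived(e,b).
Restrictor pairs: (e1,b2) ✓  (e1,b3) ✓  (e1,b5) ✓  (e1,b6) ✓  (e1,b7) ✗  (e2,b1) ✓  (e2,b2) ✗  (e2,b3) ✗  (e2,b4) ✓  (e3,b1) ✓  (e3,b2) ✗  (e3,b3) ✓  (e3,b4) ✓  (e3,b5) ✗  (e3,b8) ✓  (e4,b1) ✗  (e4,b2) ✓  (e4,b8) ✗
Counterexamples (restrictor pairs failing the scope): 7.

7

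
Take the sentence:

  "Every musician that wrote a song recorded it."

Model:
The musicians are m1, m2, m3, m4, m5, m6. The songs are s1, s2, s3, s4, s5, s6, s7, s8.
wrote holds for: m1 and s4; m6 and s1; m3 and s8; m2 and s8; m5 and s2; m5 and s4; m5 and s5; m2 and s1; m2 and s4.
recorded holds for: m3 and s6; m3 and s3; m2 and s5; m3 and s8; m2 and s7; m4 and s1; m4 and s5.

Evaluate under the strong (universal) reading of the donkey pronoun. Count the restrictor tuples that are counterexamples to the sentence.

8

"it" takes "a song" as antecedent — a donkey pronoun bound across the clause boundary.
Strong reading: for every (m,s) with wrote(m,s), recorded(m,s).
Restrictor pairs: (m1,s4) ✗  (m2,s1) ✗  (m2,s4) ✗  (m2,s8) ✗  (m3,s8) ✓  (m5,s2) ✗  (m5,s4) ✗  (m5,s5) ✗  (m6,s1) ✗
Counterexamples (restrictor pairs failing the scope): 8.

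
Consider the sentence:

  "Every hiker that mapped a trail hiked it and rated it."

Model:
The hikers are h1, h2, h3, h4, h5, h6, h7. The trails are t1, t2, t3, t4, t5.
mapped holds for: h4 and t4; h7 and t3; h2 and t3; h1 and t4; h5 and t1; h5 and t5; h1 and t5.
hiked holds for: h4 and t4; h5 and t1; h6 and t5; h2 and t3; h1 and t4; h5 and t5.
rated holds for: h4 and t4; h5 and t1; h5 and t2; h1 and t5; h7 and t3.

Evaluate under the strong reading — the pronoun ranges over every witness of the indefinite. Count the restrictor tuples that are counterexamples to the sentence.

5

"it" takes "a trail" as antecedent — a donkey pronoun bound across the clause boundary.
Strong reading: for every (h,t) with mapped(h,t), hiked(h,t) ∧ rated(h,t).
Restrictor pairs: (h1,t4) ✗  (h1,t5) ✗  (h2,t3) ✗  (h4,t4) ✓  (h5,t1) ✓  (h5,t5) ✗  (h7,t3) ✗
Counterexamples (restrictor pairs failing the scope): 5.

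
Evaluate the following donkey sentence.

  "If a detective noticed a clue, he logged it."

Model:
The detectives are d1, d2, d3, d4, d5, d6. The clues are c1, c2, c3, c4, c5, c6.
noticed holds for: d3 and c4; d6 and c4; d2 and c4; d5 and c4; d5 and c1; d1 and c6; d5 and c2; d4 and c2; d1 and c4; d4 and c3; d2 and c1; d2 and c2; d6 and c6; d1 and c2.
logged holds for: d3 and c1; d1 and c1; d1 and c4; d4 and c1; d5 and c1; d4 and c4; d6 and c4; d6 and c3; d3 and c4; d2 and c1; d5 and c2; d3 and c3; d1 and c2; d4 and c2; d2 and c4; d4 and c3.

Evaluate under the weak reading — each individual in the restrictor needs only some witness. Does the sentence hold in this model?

"it" takes "a clue" as antecedent — a donkey pronoun bound across the clause boundary.
Weak reading: every detective d with some noticed-clue has at least one noticed-clue c such that logged(d,c).
Per detective: d1:✓  d2:✓  d3:✓  d4:✓  d5:✓  d6:✓
Every detective in the restrictor has a witness.

True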